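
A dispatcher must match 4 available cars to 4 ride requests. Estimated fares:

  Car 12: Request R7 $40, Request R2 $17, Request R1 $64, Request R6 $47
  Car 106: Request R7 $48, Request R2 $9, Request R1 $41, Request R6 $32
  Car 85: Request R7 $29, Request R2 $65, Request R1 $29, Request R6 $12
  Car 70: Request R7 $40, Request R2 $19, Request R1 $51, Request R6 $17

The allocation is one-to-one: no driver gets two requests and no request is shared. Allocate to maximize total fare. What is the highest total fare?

Optimal: Car 12→Request R6 ($47), Car 106→Request R7 ($48), Car 85→Request R2 ($65), Car 70→Request R1 ($51) — total 47+48+65+51 = $211.
Column-greedy (each request in turn goes to its best remaining driver) gives $194, worse by 17.
Checked against all permutations: $211 is optimal.

Max total: $211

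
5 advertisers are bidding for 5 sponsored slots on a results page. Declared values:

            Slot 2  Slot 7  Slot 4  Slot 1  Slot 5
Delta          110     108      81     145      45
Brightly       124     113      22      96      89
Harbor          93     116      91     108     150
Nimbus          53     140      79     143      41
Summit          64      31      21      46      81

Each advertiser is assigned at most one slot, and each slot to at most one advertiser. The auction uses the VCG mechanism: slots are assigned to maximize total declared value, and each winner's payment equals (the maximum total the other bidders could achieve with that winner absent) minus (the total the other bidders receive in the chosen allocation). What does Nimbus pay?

Nimbus pays $31.

Efficient allocation: Delta→Slot 1 ($145), Brightly→Slot 2 ($124), Harbor→Slot 4 ($91), Nimbus→Slot 7 ($140), Summit→Slot 5 ($81); total welfare W = $581.
Nimbus receives Slot 7 at value $140, so the others get W − 140 = $441.
Without Nimbus: best allocation of the remaining 4 bidders over all 5 slots is Delta→Slot 1 ($145), Brightly→Slot 7 ($113), Harbor→Slot 5 ($150), Summit→Slot 2 ($64), total $472.
VCG payment = (others' best without Nimbus) − (others' welfare with Nimbus) = 472 − 441 = $31.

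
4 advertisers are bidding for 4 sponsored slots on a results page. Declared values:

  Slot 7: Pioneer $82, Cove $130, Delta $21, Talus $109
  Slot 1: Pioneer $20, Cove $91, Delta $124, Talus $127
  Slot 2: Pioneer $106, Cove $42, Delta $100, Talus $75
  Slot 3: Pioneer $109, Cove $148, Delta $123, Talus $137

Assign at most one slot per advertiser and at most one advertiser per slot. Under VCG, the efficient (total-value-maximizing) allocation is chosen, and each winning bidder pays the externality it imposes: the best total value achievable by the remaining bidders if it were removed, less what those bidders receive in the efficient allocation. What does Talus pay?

Efficient allocation: Pioneer→Slot 2 ($106), Cove→Slot 7 ($130), Delta→Slot 1 ($124), Talus→Slot 3 ($137); total welfare W = $497.
Talus receives Slot 3 at value $137, so the others get W − 137 = $360.
Without Talus: best allocation of the remaining 3 bidders over all 4 slots is Pioneer→Slot 2 ($106), Cove→Slot 3 ($148), Delta→Slot 1 ($124), total $378.
VCG payment = (others' best without Talus) − (others' welfare with Talus) = 378 − 360 = $18.

Talus pays $18.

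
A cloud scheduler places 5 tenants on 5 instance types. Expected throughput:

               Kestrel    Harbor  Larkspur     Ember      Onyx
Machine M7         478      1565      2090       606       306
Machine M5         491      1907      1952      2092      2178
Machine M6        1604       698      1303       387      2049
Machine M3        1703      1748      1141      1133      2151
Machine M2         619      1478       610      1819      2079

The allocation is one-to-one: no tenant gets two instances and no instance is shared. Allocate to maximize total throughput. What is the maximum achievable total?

Max total: 9613 ops/s

This is a one-to-one assignment (maximum-weight bipartite matching).
Optimal: Kestrel→Machine M6 (1604 ops/s), Harbor→Machine M3 (1748 ops/s), Larkspur→Machine M7 (2090 ops/s), Ember→Machine M5 (2092 ops/s), Onyx→Machine M2 (2079 ops/s) — total 1604+1748+2090+2092+2079 = 9613 ops/s.
Swapping Harbor↔Kestrel (Harbor→Machine M6 698 ops/s, Kestrel→Machine M3 1703 ops/s) loses 951.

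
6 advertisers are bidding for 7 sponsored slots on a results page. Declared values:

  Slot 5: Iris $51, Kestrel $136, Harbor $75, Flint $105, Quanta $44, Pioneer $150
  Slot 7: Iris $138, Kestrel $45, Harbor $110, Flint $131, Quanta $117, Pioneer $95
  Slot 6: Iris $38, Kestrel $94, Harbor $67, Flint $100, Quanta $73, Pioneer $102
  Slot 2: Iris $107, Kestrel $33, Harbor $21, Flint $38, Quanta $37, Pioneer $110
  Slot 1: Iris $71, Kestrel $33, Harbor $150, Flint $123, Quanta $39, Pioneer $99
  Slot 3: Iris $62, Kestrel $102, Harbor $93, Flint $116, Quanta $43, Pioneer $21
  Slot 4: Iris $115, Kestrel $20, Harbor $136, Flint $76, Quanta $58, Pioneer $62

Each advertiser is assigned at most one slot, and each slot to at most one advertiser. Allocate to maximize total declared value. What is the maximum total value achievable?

Treat this as an assignment problem: match each advertiser to one slot.
Optimal: Iris→Slot 4 ($115), Kestrel→Slot 5 ($136), Harbor→Slot 1 ($150), Flint→Slot 3 ($116), Quanta→Slot 7 ($117), Pioneer→Slot 2 ($110) — total 115+136+150+116+117+110 = $744.

Max total: $744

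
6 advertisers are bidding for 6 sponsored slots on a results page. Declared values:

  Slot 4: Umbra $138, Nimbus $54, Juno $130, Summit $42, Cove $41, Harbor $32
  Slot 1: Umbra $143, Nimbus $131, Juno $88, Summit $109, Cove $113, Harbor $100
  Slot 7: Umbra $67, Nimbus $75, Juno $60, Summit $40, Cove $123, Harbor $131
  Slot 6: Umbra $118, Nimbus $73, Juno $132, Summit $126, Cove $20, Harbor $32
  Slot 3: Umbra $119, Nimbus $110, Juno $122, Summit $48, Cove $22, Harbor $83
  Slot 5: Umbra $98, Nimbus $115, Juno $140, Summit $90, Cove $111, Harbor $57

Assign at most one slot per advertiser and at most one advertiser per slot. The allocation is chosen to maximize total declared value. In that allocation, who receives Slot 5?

Cove receives Slot 5.

Optimal: Umbra→Slot 4 ($138), Nimbus→Slot 1 ($131), Juno→Slot 3 ($122), Summit→Slot 6 ($126), Cove→Slot 5 ($111), Harbor→Slot 7 ($131) — total 138+131+122+126+111+131 = $759.
Column-greedy (each slot in turn goes to its best remaining advertiser) gives $691, worse by 68.
Next-best assignment: Umbra→Slot 4, Nimbus→Slot 3, Juno→Slot 5, Summit→Slot 6, Cove→Slot 1, Harbor→Slot 7 = $758.
Swapping Nimbus↔Harbor (Nimbus→Slot 7 $75, Harbor→Slot 1 $100) loses 87.
No other one-to-one assignment exceeds $759.
Cove's own top slot is Slot 7 ($123), but forcing Cove→Slot 7 and reassigning the rest optimally gives only $741 — worse by 18.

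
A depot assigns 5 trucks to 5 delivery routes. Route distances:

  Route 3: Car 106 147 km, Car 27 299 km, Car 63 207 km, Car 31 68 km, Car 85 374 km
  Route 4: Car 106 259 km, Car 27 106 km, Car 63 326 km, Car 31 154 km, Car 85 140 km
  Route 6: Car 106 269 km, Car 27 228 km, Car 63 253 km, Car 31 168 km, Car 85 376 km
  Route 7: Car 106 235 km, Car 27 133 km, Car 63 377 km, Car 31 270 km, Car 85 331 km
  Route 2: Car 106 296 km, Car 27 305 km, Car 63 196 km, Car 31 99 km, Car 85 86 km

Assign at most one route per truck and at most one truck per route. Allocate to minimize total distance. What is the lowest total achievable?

This is the linear assignment problem.
Optimal: Car 106→Route 7 (235 km), Car 27→Route 4 (106 km), Car 63→Route 6 (253 km), Car 31→Route 3 (68 km), Car 85→Route 2 (86 km) — total 235+106+253+68+86 = 748 km.
Row-greedy (each truck in turn takes its cheapest remaining route) gives 948 km, worse by 200.
Swapping Car 85↔Car 27 (Car 85→Route 4 140 km, Car 27→Route 2 305 km) adds 253.

Minimum total: 748 km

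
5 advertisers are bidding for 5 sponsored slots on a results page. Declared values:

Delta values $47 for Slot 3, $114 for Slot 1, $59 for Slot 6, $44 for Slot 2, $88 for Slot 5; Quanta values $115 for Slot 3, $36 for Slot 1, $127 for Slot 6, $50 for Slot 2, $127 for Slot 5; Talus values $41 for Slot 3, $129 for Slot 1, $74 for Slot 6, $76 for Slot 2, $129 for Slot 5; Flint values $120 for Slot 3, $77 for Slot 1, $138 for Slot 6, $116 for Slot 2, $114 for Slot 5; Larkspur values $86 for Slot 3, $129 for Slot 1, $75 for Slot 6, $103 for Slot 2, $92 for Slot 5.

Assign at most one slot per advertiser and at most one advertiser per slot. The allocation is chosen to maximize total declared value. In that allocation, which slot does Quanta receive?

Treat this as an assignment problem: match each advertiser to one slot.
Optimal: Delta→Slot 1 ($114), Quanta→Slot 3 ($115), Talus→Slot 5 ($129), Flint→Slot 6 ($138), Larkspur→Slot 2 ($103) — total 114+115+129+138+103 = $599.
Column-greedy (each slot in turn goes to its best remaining advertiser) gives $567, worse by 32.
Swapping Larkspur↔Talus (Larkspur→Slot 5 $92, Talus→Slot 2 $76) loses 64.
Quanta's own top slot is Slot 6 ($127), but forcing Quanta→Slot 6 and reassigning the rest optimally gives only $593 — worse by 6.

Quanta receives Slot 3.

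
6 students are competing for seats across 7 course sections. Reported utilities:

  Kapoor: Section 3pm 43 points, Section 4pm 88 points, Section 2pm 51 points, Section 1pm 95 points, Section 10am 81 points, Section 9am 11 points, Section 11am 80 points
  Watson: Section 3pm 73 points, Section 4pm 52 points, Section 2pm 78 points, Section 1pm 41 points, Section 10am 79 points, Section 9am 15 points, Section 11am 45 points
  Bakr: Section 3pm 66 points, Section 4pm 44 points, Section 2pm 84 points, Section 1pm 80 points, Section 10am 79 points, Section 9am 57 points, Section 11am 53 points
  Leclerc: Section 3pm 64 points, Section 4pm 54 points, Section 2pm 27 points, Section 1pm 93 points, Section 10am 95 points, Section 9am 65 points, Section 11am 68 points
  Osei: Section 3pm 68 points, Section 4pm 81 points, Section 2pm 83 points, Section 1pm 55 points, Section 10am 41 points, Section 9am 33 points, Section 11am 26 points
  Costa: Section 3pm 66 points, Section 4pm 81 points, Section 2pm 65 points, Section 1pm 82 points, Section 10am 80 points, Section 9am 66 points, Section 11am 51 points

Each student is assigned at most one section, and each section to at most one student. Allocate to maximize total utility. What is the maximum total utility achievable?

Maximum total: 495 points

Optimal: Kapoor→Section 11am (80 points), Watson→Section 3pm (73 points), Bakr→Section 2pm (84 points), Leclerc→Section 10am (95 points), Osei→Section 4pm (81 points), Costa→Section 1pm (82 points) — total 80+73+84+95+81+82 = 495 points.
Next-best assignment: Kapoor→Section 1pm, Watson→Section 3pm, Bakr→Section 2pm, Leclerc→Section 10am, Osei→Section 4pm, Costa→Section 9am = 494 points.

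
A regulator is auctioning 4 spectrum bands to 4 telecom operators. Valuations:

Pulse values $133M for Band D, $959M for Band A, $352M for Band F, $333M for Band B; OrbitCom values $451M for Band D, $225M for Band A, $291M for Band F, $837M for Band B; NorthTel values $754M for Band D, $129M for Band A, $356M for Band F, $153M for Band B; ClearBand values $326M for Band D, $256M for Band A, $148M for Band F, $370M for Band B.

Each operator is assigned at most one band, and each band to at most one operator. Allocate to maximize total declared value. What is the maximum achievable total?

Treat this as an assignment problem: match each operator to one band.
Optimal: Pulse→Band A ($959M), OrbitCom→Band B ($837M), NorthTel→Band D ($754M), ClearBand→Band F ($148M) — total 959+837+754+148 = $2698M.

Max total: $2698M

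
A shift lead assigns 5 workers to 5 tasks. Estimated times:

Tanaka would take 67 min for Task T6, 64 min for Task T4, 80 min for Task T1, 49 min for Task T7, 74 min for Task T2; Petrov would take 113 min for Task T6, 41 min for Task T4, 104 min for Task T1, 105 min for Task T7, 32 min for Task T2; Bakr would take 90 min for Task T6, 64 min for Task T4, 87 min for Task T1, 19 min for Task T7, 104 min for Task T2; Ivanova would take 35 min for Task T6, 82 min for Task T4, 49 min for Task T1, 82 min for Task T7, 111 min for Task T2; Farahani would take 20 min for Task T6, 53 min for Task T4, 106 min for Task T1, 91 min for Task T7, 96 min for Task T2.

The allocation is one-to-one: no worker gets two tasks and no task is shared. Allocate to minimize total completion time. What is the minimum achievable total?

Min total: 184 min

This is the linear assignment problem.
Optimal: Tanaka→Task T4 (64 min), Petrov→Task T2 (32 min), Bakr→Task T7 (19 min), Ivanova→Task T1 (49 min), Farahani→Task T6 (20 min) — total 64+32+19+49+20 = 184 min.
Column-greedy (each task in turn goes to its cheapest remaining worker) gives 203 min, worse by 19.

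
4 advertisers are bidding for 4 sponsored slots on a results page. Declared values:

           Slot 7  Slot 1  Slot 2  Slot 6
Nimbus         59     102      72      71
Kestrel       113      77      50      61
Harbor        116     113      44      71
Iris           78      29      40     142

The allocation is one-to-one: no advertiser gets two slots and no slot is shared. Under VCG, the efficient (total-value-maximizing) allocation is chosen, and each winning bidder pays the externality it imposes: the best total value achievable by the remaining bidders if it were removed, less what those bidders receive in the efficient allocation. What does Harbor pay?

Harbor pays $30.

Efficient allocation: Nimbus→Slot 2 ($72), Kestrel→Slot 7 ($113), Harbor→Slot 1 ($113), Iris→Slot 6 ($142); total welfare W = $440.
Harbor receives Slot 1 at value $113, so the others get W − 113 = $327.
Without Harbor: best allocation of the remaining 3 bidders over all 4 slots is Nimbus→Slot 1 ($102), Kestrel→Slot 7 ($113), Iris→Slot 6 ($142), total $357.
VCG payment = (others' best without Harbor) − (others' welfare with Harbor) = 357 − 327 = $30.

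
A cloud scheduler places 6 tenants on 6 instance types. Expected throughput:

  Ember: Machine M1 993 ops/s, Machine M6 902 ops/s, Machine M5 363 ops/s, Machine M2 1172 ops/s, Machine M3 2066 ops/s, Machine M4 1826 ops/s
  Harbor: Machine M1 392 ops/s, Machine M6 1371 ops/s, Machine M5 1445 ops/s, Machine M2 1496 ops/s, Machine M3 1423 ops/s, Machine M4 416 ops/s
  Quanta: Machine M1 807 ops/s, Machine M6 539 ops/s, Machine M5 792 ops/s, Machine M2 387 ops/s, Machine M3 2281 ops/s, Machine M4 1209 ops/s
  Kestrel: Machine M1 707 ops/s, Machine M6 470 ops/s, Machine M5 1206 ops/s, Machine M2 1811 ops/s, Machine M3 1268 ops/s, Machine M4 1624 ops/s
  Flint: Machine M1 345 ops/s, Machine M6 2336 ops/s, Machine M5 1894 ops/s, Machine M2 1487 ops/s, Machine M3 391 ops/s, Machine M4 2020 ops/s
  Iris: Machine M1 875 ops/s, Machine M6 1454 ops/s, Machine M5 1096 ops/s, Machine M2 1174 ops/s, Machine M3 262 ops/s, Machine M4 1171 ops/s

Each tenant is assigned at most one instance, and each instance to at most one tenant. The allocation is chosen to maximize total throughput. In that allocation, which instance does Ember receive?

Optimal: Ember→Machine M4 (1826 ops/s), Harbor→Machine M5 (1445 ops/s), Quanta→Machine M3 (2281 ops/s), Kestrel→Machine M2 (1811 ops/s), Flint→Machine M6 (2336 ops/s), Iris→Machine M1 (875 ops/s) — total 1826+1445+2281+1811+2336+875 = 10574 ops/s.
Checked against all permutations: 10574 ops/s is optimal.
Ember's own top instance is Machine M3 (2066 ops/s), but forcing Ember→Machine M3 and reassigning the rest optimally gives only 9742 ops/s — worse by 832.

Ember receives Machine M4.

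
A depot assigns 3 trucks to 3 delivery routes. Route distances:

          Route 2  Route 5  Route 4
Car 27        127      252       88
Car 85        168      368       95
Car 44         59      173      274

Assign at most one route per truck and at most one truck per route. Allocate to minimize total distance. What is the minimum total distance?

Minimum total: 395 km

Optimal: Car 27→Route 2 (127 km), Car 85→Route 4 (95 km), Car 44→Route 5 (173 km) — total 127+95+173 = 395 km.
Min-entry greedy (repeatedly take the single cheapest remaining cell) gives 515 km, worse by 120.
Next-best assignment: Car 27→Route 5, Car 85→Route 4, Car 44→Route 2 = 406 km.
Every other assignment is strictly worse.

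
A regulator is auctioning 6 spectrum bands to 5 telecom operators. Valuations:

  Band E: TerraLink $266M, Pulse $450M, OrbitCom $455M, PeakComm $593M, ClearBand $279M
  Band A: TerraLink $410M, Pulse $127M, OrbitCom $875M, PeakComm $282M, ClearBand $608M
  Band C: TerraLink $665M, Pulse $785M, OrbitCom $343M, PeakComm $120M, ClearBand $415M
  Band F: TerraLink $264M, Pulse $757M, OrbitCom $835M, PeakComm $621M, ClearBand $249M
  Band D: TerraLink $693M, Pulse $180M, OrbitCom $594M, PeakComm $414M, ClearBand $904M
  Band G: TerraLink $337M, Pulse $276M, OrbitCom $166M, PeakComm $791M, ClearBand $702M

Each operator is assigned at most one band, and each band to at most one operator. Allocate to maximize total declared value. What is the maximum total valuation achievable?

Optimal: TerraLink→Band C ($665M), Pulse→Band F ($757M), OrbitCom→Band A ($875M), PeakComm→Band G ($791M), ClearBand→Band D ($904M) — total 665+757+875+791+904 = $3992M.
Column-greedy (each band in turn goes to its best remaining operator) gives $3421M, worse by 571.
Swapping OrbitCom↔Pulse (OrbitCom→Band F $835M, Pulse→Band A $127M) loses 670.

Maximum total: $3992M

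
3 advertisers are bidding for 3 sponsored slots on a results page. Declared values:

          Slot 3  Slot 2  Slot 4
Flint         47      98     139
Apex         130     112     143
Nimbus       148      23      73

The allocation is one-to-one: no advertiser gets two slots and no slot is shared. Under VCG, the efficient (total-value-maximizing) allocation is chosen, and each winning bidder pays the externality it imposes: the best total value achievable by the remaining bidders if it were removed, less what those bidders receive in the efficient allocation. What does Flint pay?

Flint pays $31.

Efficient allocation: Flint→Slot 4 ($139), Apex→Slot 2 ($112), Nimbus→Slot 3 ($148); total welfare W = $399.
Flint receives Slot 4 at value $139, so the others get W − 139 = $260.
Without Flint: best allocation of the remaining 2 bidders over all 3 slots is Apex→Slot 4 ($143), Nimbus→Slot 3 ($148), total $291.
VCG payment = (others' best without Flint) − (others' welfare with Flint) = 291 − 260 = $31.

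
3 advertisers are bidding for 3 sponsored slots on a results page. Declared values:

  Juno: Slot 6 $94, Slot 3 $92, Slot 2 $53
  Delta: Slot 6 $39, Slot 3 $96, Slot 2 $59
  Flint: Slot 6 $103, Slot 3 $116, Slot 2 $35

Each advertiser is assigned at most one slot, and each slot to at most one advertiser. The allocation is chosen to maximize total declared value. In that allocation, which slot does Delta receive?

Optimal: Juno→Slot 6 ($94), Delta→Slot 2 ($59), Flint→Slot 3 ($116) — total 94+59+116 = $269.
Row-greedy (each advertiser in turn takes its best remaining slot) gives $225, worse by 44.
Every other assignment is strictly worse.
Delta's own top slot is Slot 3 ($96), but forcing Delta→Slot 3 and reassigning the rest optimally gives only $252 — worse by 17.

Delta receives Slot 2.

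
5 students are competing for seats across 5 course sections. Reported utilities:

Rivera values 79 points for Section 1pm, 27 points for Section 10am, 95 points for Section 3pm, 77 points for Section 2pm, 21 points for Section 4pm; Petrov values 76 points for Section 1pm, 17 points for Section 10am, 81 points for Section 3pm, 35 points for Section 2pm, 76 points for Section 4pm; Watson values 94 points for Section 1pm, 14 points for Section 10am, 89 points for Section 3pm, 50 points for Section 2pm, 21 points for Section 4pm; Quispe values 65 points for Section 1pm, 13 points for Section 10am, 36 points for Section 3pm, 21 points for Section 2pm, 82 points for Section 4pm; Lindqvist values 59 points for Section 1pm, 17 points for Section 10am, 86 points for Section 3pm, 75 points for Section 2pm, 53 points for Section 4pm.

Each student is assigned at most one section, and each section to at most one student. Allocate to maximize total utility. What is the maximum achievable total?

Optimal: Rivera→Section 3pm (95 points), Petrov→Section 10am (17 points), Watson→Section 1pm (94 points), Quispe→Section 4pm (82 points), Lindqvist→Section 2pm (75 points) — total 95+17+94+82+75 = 363 points.
Row-greedy (each student in turn takes its best remaining section) gives 320 points, worse by 43.
Next-best assignment: Rivera→Section 10am, Petrov→Section 3pm, Watson→Section 1pm, Quispe→Section 4pm, Lindqvist→Section 2pm = 359 points.

Maximum total: 363 points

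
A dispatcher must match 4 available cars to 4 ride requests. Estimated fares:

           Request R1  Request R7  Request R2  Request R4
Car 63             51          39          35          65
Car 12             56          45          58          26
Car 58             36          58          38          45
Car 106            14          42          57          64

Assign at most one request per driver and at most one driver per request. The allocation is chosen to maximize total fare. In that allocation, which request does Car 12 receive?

This is the linear assignment problem.
Optimal: Car 63→Request R4 ($65), Car 12→Request R1 ($56), Car 58→Request R7 ($58), Car 106→Request R2 ($57) — total 65+56+58+57 = $236.
Max-entry greedy (repeatedly take the single best remaining cell) gives $195, worse by 41.
Next-best assignment: Car 63→Request R1, Car 12→Request R2, Car 58→Request R7, Car 106→Request R4 = $231.
Car 12's own top request is Request R2 ($58), but forcing Car 12→Request R2 and reassigning the rest optimally gives only $231 — worse by 5.

Car 12 receives Request R1.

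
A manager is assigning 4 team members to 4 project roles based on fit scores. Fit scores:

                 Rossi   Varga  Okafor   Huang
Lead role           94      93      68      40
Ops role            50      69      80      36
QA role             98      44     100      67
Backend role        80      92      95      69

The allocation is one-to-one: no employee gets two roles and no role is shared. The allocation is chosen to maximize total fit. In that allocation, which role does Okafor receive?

Okafor receives Ops role.

This is a one-to-one assignment (maximum-weight bipartite matching).
Optimal: Rossi→QA role (98 pts), Varga→Lead role (93 pts), Okafor→Ops role (80 pts), Huang→Backend role (69 pts) — total 98+93+80+69 = 340 pts.
Column-greedy (each role in turn goes to its best remaining employee) gives 333 pts, worse by 7.
Swapping Okafor↔Rossi (Okafor→QA role 100 pts, Rossi→Ops role 50 pts) loses 28.
No other one-to-one assignment exceeds 340 pts.
Okafor's own top role is QA role (100 pts), but forcing Okafor→QA role and reassigning the rest optimally gives only 332 pts — worse by 8.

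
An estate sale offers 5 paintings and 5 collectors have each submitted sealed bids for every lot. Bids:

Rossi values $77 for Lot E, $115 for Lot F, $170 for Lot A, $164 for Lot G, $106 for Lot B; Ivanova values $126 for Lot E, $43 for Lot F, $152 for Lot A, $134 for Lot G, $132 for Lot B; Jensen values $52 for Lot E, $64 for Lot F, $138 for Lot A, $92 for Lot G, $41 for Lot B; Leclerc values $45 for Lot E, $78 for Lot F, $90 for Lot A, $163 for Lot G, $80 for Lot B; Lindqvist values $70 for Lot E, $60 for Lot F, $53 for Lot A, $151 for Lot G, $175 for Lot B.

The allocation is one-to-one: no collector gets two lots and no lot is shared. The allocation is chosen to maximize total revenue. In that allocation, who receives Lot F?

Rossi receives Lot F.

Optimal: Rossi→Lot F ($115), Ivanova→Lot E ($126), Jensen→Lot A ($138), Leclerc→Lot G ($163), Lindqvist→Lot B ($175) — total 115+126+138+163+175 = $717.
Max-entry greedy (repeatedly take the single best remaining cell) gives $698, worse by 19.
Swapping Leclerc↔Lindqvist (Leclerc→Lot B $80, Lindqvist→Lot G $151) loses 107.
Rossi's own top lot is Lot A ($170), but forcing Rossi→Lot A and reassigning the rest optimally gives only $698 — worse by 19.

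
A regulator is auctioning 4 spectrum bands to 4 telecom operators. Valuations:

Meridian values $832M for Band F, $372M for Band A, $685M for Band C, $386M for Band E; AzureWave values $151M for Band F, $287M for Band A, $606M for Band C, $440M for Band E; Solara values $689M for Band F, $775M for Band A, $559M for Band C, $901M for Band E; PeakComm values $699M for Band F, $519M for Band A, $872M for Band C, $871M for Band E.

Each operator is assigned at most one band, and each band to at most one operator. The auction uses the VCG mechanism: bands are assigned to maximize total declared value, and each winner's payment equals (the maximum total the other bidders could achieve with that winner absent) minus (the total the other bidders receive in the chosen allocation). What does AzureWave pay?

Efficient allocation: Meridian→Band F ($832M), AzureWave→Band C ($606M), Solara→Band A ($775M), PeakComm→Band E ($871M); total welfare W = $3084M.
AzureWave receives Band C at value $606M, so the others get W − 606 = $2478M.
Without AzureWave: best allocation of the remaining 3 bidders over all 4 bands is Meridian→Band F ($832M), Solara→Band E ($901M), PeakComm→Band C ($872M), total $2605M.
VCG payment = (others' best without AzureWave) − (others' welfare with AzureWave) = 2605 − 2478 = $127M.

AzureWave pays $127M.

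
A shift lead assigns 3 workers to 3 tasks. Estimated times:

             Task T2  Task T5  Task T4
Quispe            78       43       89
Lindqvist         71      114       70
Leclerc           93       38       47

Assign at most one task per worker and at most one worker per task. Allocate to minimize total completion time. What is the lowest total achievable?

Optimal: Quispe→Task T5 (43 min), Lindqvist→Task T2 (71 min), Leclerc→Task T4 (47 min) — total 43+71+47 = 161 min.
Min-entry greedy (repeatedly take the single cheapest remaining cell) gives 186 min, worse by 25.
Swapping Lindqvist↔Leclerc (Lindqvist→Task T4 70 min, Leclerc→Task T2 93 min) adds 45.
No other one-to-one assignment undercuts 161 min.

Minimum total: 161 min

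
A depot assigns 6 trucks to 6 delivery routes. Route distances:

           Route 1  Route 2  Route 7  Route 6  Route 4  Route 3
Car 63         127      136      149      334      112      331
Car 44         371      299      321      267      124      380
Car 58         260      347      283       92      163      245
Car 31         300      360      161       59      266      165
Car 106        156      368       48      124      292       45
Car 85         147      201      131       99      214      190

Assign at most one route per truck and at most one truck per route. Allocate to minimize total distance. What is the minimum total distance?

This is the linear assignment problem.
Optimal: Car 63→Route 2 (136 km), Car 44→Route 4 (124 km), Car 58→Route 6 (92 km), Car 31→Route 7 (161 km), Car 106→Route 3 (45 km), Car 85→Route 1 (147 km) — total 136+124+92+161+45+147 = 705 km.
Min-entry greedy (repeatedly take the single cheapest remaining cell) gives 906 km, worse by 201.

Min total: 705 km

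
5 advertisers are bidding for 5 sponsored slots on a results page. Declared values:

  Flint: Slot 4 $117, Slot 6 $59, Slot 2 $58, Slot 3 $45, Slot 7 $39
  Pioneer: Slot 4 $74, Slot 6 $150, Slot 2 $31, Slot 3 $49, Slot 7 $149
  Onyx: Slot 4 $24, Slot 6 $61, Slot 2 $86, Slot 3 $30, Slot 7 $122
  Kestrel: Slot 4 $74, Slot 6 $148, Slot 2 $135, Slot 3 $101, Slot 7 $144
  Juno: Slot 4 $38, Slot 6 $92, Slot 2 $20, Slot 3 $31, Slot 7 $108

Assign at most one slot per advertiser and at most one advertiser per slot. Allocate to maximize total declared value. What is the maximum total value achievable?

Treat this as an assignment problem: match each advertiser to one slot.
Optimal: Flint→Slot 4 ($117), Pioneer→Slot 6 ($150), Onyx→Slot 2 ($86), Kestrel→Slot 3 ($101), Juno→Slot 7 ($108) — total 117+150+86+101+108 = $562.
Column-greedy (each slot in turn goes to its best remaining advertiser) gives $555, worse by 7.
Next-best assignment: Flint→Slot 4, Pioneer→Slot 6, Onyx→Slot 7, Kestrel→Slot 2, Juno→Slot 3 = $555.

Max total: $562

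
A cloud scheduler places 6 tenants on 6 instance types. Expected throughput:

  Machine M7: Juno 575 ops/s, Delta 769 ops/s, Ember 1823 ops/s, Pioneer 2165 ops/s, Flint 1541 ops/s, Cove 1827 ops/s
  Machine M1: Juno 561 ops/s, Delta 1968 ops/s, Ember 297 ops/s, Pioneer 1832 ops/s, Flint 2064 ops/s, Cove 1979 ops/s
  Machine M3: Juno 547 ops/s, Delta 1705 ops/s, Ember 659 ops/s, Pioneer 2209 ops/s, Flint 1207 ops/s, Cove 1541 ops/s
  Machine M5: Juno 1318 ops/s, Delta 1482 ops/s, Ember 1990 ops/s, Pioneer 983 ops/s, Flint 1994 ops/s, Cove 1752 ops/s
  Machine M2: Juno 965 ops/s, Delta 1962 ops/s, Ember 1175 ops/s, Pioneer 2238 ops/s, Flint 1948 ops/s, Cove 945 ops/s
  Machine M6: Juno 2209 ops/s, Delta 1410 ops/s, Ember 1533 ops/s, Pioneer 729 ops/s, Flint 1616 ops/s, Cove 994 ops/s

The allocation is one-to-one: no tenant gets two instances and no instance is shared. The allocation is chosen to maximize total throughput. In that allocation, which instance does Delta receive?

Delta receives Machine M2.

Optimal: Juno→Machine M6 (2209 ops/s), Delta→Machine M2 (1962 ops/s), Ember→Machine M5 (1990 ops/s), Pioneer→Machine M3 (2209 ops/s), Flint→Machine M1 (2064 ops/s), Cove→Machine M7 (1827 ops/s) — total 2209+1962+1990+2209+2064+1827 = 12261 ops/s.
Max-entry greedy (repeatedly take the single best remaining cell) gives 12033 ops/s, worse by 228.
Next-best assignment: Juno→Machine M6, Delta→Machine M2, Ember→Machine M7, Pioneer→Machine M3, Flint→Machine M5, Cove→Machine M1 = 12176 ops/s.
Swapping Flint↔Ember (Flint→Machine M5 1994 ops/s, Ember→Machine M1 297 ops/s) loses 1763.
Every other assignment is strictly worse.
Delta's own top instance is Machine M1 (1968 ops/s), but forcing Delta→Machine M1 and reassigning the rest optimally gives only 12151 ops/s — worse by 110.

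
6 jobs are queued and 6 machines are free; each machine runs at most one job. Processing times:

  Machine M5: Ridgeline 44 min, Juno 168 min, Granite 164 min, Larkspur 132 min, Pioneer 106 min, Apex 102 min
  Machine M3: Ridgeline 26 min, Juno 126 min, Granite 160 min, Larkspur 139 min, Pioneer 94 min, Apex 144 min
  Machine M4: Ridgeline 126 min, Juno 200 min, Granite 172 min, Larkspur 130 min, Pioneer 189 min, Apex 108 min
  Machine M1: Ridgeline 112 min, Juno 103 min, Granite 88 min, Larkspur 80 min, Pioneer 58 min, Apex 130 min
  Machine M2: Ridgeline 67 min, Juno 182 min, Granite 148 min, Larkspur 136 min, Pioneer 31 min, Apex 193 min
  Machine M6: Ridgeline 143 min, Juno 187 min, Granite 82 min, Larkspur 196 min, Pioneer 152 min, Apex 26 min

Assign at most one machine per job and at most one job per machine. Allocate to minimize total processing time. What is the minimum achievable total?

Minimum total: 445 min

Optimal: Ridgeline→Machine M5 (44 min), Juno→Machine M3 (126 min), Granite→Machine M1 (88 min), Larkspur→Machine M4 (130 min), Pioneer→Machine M2 (31 min), Apex→Machine M6 (26 min) — total 44+126+88+130+31+26 = 445 min.
Row-greedy (each job in turn takes its cheapest remaining machine) gives 474 min, worse by 29.
Next-best assignment: Ridgeline→Machine M3, Juno→Machine M5, Granite→Machine M1, Larkspur→Machine M4, Pioneer→Machine M2, Apex→Machine M6 = 469 min.
Swapping Pioneer↔Juno (Pioneer→Machine M3 94 min, Juno→Machine M2 182 min) adds 119.
No other one-to-one assignment undercuts 445 min.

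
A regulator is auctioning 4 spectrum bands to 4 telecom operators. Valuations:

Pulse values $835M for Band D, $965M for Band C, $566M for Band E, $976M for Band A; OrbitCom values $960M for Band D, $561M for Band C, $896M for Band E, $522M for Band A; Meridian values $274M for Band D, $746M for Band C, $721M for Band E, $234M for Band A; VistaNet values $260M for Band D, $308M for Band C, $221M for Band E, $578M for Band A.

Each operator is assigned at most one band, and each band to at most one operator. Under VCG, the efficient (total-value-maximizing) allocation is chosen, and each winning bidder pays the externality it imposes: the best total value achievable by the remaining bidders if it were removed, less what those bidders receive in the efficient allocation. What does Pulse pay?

Pulse pays $25M.

Efficient allocation: Pulse→Band C ($965M), OrbitCom→Band D ($960M), Meridian→Band E ($721M), VistaNet→Band A ($578M); total welfare W = $3224M.
Pulse receives Band C at value $965M, so the others get W − 965 = $2259M.
Without Pulse: best allocation of the remaining 3 bidders over all 4 bands is OrbitCom→Band D ($960M), Meridian→Band C ($746M), VistaNet→Band A ($578M), total $2284M.
VCG payment = (others' best without Pulse) − (others' welfare with Pulse) = 2284 − 2259 = $25M.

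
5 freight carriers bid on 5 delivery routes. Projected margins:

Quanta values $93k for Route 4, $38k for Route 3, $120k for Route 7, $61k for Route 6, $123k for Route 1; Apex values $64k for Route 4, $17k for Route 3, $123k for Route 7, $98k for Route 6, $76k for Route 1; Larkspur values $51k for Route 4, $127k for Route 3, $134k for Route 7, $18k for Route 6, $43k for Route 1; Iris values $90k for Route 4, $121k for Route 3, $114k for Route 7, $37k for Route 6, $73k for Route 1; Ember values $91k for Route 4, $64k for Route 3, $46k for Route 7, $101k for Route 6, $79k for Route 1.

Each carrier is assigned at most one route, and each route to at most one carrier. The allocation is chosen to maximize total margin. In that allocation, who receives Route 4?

Optimal: Quanta→Route 1 ($123k), Apex→Route 6 ($98k), Larkspur→Route 7 ($134k), Iris→Route 3 ($121k), Ember→Route 4 ($91k) — total 123+98+134+121+91 = $567k.
Every other assignment is strictly worse.
Ember's own top route is Route 6 ($101k), but forcing Ember→Route 6 and reassigning the rest optimally gives only $564k — worse by 3.

Ember receives Route 4.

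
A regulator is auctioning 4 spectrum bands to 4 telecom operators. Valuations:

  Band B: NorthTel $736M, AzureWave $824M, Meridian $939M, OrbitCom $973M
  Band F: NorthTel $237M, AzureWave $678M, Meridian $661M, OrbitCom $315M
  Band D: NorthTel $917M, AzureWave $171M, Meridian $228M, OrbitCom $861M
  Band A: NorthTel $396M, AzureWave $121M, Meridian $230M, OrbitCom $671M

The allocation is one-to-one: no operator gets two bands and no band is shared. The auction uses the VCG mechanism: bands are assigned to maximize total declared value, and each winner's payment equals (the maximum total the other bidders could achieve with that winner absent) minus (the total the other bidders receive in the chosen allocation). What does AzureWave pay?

AzureWave pays $24M.

Efficient allocation: NorthTel→Band D ($917M), AzureWave→Band F ($678M), Meridian→Band B ($939M), OrbitCom→Band A ($671M); total welfare W = $3205M.
AzureWave receives Band F at value $678M, so the others get W − 678 = $2527M.
Without AzureWave: best allocation of the remaining 3 bidders over all 4 bands is NorthTel→Band D ($917M), Meridian→Band F ($661M), OrbitCom→Band B ($973M), total $2551M.
VCG payment = (others' best without AzureWave) − (others' welfare with AzureWave) = 2551 − 2527 = $24M.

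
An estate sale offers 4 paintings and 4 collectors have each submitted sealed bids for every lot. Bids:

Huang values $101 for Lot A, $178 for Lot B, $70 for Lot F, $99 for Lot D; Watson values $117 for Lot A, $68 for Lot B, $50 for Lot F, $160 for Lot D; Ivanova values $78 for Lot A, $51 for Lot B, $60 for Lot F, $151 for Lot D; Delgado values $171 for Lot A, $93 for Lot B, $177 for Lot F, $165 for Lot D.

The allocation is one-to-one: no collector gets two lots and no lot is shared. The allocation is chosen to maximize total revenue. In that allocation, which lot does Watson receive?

Watson receives Lot A.

This is a one-to-one assignment (maximum-weight bipartite matching).
Optimal: Huang→Lot B ($178), Watson→Lot A ($117), Ivanova→Lot D ($151), Delgado→Lot F ($177) — total 178+117+151+177 = $623.
Row-greedy (each collector in turn takes its best remaining lot) gives $593, worse by 30.
Next-best assignment: Huang→Lot B, Watson→Lot D, Ivanova→Lot A, Delgado→Lot F = $593.
Swapping Watson↔Ivanova (Watson→Lot D $160, Ivanova→Lot A $78) loses 30.
Watson's own top lot is Lot D ($160), but forcing Watson→Lot D and reassigning the rest optimally gives only $593 — worse by 30.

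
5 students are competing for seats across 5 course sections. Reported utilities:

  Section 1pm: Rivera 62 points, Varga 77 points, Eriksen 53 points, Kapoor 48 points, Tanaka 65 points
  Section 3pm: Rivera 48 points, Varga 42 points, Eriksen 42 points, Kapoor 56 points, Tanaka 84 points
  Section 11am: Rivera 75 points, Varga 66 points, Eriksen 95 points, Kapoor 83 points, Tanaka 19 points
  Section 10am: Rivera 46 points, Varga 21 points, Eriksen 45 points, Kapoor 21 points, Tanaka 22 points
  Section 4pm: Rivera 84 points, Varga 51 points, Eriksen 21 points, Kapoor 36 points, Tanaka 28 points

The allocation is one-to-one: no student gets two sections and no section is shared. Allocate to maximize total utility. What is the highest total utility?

Max total: 373 points

Optimal: Rivera→Section 4pm (84 points), Varga→Section 1pm (77 points), Eriksen→Section 10am (45 points), Kapoor→Section 11am (83 points), Tanaka→Section 3pm (84 points) — total 84+77+45+83+84 = 373 points.
Column-greedy (each section in turn goes to its best remaining student) gives 338 points, worse by 35.
Next-best assignment: Rivera→Section 4pm, Varga→Section 1pm, Eriksen→Section 11am, Kapoor→Section 10am, Tanaka→Section 3pm = 361 points.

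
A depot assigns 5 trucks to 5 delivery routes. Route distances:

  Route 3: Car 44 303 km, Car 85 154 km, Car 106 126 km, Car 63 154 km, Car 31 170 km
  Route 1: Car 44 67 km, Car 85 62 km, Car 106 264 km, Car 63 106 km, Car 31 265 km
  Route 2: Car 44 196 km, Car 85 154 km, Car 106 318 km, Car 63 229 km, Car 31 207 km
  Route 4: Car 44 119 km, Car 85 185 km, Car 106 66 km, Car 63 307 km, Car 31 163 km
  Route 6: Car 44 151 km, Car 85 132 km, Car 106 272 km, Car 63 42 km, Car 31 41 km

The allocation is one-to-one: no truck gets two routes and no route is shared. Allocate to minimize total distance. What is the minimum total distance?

Min total: 482 km

Optimal: Car 44→Route 1 (67 km), Car 85→Route 2 (154 km), Car 106→Route 4 (66 km), Car 63→Route 3 (154 km), Car 31→Route 6 (41 km) — total 67+154+66+154+41 = 482 km.
Column-greedy (each route in turn goes to its cheapest remaining truck) gives 589 km, worse by 107.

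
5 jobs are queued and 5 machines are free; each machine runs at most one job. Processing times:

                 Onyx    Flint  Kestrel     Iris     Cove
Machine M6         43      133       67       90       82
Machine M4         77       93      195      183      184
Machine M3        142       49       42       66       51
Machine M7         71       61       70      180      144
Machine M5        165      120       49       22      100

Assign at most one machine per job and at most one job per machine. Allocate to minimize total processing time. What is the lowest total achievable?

This is the linear assignment problem.
Optimal: Onyx→Machine M4 (77 min), Flint→Machine M7 (61 min), Kestrel→Machine M6 (67 min), Iris→Machine M5 (22 min), Cove→Machine M3 (51 min) — total 77+61+67+22+51 = 278 min.
Next-best assignment: Onyx→Machine M6, Flint→Machine M4, Kestrel→Machine M7, Iris→Machine M5, Cove→Machine M3 = 279 min.
Checked against all permutations: 278 min is optimal.

Minimum total: 278 min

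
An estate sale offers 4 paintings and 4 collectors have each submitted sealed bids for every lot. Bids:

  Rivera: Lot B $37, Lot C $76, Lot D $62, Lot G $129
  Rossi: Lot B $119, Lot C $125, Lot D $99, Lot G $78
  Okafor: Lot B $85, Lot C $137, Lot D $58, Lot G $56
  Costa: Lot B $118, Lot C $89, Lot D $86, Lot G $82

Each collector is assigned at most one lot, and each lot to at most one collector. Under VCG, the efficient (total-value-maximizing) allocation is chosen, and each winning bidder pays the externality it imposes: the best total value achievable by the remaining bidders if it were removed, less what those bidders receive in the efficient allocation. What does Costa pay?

Efficient allocation: Rivera→Lot G ($129), Rossi→Lot D ($99), Okafor→Lot C ($137), Costa→Lot B ($118); total welfare W = $483.
Costa receives Lot B at value $118, so the others get W − 118 = $365.
Without Costa: best allocation of the remaining 3 bidders over all 4 lots is Rivera→Lot G ($129), Rossi→Lot B ($119), Okafor→Lot C ($137), total $385.
VCG payment = (others' best without Costa) − (others' welfare with Costa) = 385 − 365 = $20.

Costa pays $20.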